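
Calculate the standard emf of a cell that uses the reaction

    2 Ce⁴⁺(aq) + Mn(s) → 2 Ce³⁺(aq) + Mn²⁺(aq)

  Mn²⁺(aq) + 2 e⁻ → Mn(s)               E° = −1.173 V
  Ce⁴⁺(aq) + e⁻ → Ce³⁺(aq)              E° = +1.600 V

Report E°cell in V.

In the reaction as written, Ce⁴⁺(aq) is reduced (cathode) and Mn²⁺(aq) is produced by oxidation at the anode.
E°cell = E°(cathode) − E°(anode) = +1.600 − (−1.173) = +2.773 V.

+2.773 V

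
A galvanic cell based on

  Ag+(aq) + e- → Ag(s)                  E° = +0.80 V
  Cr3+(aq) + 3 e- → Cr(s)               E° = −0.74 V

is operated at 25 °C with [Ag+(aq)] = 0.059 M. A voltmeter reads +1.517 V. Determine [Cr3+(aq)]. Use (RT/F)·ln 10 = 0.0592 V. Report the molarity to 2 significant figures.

0.0030 M

Ag⁺/Ag is the cathode (higher E°); E°cell = +0.80 − (−0.74) = +1.54 V with n = 3.
From the Nernst equation, log Q = n(E° − E)/0.0592 = 3·(+1.54 − (+1.517))/0.0592 = 1.166.
Balancing electrons gives 3 Ag+(aq) + Cr(s) → 3 Ag(s) + Cr3+(aq); thus Q = [Cr3+(aq)] / [Ag+(aq)]^3.
Isolating [Cr3+(aq)] in Q = 10^{1.166} yields log [Cr3+(aq)] = −2.521, i.e. 0.0030 M.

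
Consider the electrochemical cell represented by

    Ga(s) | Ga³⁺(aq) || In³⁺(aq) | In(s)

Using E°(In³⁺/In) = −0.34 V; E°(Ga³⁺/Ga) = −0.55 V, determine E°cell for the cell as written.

+0.21 V

By convention the left-hand electrode in cell notation is the anode (oxidation) and the right-hand electrode is the cathode (reduction).
E°cell = E°(right) − E°(left) = −0.34 − (−0.55) = +0.21 V.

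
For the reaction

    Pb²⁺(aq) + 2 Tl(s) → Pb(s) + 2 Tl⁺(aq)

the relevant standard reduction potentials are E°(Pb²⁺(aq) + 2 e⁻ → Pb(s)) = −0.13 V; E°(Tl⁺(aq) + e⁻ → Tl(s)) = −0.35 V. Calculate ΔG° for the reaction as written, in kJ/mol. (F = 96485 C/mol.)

−42.5 kJ/mol

In the reaction as written Pb²⁺(aq) is reduced, so the Pb²⁺/Pb couple is the cathode and Tl⁺/Tl is the anode.
E°cell = −0.13 − (−0.35) = +0.22 V; balancing electrons gives n = 2.
ΔG° = −nFE°cell = −(2)(96485)(+0.22) J/mol = −42.5 kJ/mol.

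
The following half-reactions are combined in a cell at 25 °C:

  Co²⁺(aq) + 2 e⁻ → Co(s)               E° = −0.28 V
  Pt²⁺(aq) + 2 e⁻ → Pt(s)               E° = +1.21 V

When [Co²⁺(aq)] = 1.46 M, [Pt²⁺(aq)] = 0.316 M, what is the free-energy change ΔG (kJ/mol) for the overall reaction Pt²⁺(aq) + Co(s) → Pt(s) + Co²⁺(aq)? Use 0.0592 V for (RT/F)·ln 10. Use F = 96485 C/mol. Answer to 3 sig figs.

E°cell = +1.21 − (−0.28) = +1.49 V; the balanced reaction transfers n = 2 electrons.
Here Q = [Co²⁺(aq)] / [Pt²⁺(aq)] = 4.62 (log Q = 0.665), giving E = +1.49 − (0.0592/2)·(0.665) = +1.4703 V.
Then ΔG = −nFE = −2 × 96485 × +1.4703 J/mol = −284 kJ/mol.

−284 kJ/mol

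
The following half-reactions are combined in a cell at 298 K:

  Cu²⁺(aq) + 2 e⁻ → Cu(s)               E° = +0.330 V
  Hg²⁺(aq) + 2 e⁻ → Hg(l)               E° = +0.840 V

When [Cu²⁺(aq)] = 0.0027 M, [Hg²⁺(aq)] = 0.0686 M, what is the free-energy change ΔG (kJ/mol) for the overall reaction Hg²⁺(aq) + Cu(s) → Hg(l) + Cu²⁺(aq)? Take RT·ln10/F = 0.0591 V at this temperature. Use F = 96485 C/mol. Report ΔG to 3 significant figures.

The standard cell potential is +0.840 − (+0.330) = +0.510 V, with n = 2 electrons in the balanced equation.
Here Q = [Cu²⁺(aq)] / [Hg²⁺(aq)] = 0.0394 (log Q = −1.405), giving E = +0.510 − (0.0591/2)·(−1.405) = +0.5515 V.
Finally ΔG = −nFE = −(2)(96485 C/mol)(+0.5515 V) = −106 kJ/mol.

−106 kJ/mol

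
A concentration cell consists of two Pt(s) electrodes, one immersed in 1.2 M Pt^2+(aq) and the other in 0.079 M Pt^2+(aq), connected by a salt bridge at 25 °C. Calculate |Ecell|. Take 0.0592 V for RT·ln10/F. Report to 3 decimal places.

0.035 V

For a concentration cell E°cell = 0, since both electrodes use the same couple.
The compartment with the higher Pt^2+(aq) concentration (1.2 M) acts as the cathode; ions are reduced there and produced at the dilute (0.079 M) anode.
With n = 2, Ecell = −(0.0592/2)·log([dilute]/[conc]) = −(0.0592/2)·log(0.079/1.2) = +0.035 V.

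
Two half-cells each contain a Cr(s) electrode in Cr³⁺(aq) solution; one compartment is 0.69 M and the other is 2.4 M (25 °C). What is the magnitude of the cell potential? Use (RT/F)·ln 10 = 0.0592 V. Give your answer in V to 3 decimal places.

For a concentration cell E°cell = 0, since both electrodes use the same couple.
The compartment with the higher Cr³⁺(aq) concentration (2.4 M) acts as the cathode; ions are reduced there and produced at the dilute (0.69 M) anode.
With n = 3, Ecell = −(0.0592/3)·log([dilute]/[conc]) = −(0.0592/3)·log(0.69/2.4) = +0.011 V.

0.011 V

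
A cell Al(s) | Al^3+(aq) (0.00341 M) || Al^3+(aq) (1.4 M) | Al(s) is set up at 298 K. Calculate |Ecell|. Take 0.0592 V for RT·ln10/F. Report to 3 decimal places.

0.052 V

For a concentration cell E°cell = 0, since both electrodes use the same couple.
The compartment with the higher Al^3+(aq) concentration (1.4 M) acts as the cathode; ions are reduced there and produced at the dilute (0.00341 M) anode.
With n = 3, Ecell = −(0.0592/3)·log([dilute]/[conc]) = −(0.0592/3)·log(0.00341/1.4) = +0.052 V.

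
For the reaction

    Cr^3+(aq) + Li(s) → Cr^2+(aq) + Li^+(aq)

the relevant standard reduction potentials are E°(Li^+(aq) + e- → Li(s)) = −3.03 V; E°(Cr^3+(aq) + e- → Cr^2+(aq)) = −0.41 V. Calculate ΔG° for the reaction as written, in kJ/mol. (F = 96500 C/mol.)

In the reaction as written Cr^3+(aq) is reduced, so the Cr³⁺/Cr²⁺ couple is the cathode and Li⁺/Li is the anode.
E°cell = −0.41 − (−3.03) = +2.62 V; balancing electrons gives n = 1.
ΔG° = −nFE°cell = −(1)(96500)(+2.62) J/mol = −253 kJ/mol.

−253 kJ/mol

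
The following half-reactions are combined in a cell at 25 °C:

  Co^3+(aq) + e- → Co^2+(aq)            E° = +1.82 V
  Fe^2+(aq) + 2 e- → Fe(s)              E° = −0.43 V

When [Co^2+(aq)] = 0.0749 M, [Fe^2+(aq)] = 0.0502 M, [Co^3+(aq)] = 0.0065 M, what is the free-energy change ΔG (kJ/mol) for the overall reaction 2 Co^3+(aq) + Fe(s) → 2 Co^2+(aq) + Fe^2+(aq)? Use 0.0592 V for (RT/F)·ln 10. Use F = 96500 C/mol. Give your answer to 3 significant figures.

The standard cell potential is +1.82 − (−0.43) = +2.25 V, with n = 2 electrons in the balanced equation.
Q = ([Co^2+(aq)]^2·[Fe^2+(aq)]) / [Co^3+(aq)]^2 = 6.67, so log Q = 0.824 and E = +2.25 − (0.0592/2)(0.824) = +2.2256 V.
ΔG = −nFE = −(2)(96500)(+2.2256) J/mol = −430 kJ/mol.

−430 kJ/mol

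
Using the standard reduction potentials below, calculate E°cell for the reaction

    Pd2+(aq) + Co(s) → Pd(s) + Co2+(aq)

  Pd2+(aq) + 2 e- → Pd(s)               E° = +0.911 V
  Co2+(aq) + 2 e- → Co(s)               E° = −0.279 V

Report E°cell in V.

+1.190 V

In the reaction as written, Pd2+(aq) is reduced (cathode) and Co2+(aq) is produced by oxidation at the anode.
E°cell = E°(cathode) − E°(anode) = +0.911 − (−0.279) = +1.190 V.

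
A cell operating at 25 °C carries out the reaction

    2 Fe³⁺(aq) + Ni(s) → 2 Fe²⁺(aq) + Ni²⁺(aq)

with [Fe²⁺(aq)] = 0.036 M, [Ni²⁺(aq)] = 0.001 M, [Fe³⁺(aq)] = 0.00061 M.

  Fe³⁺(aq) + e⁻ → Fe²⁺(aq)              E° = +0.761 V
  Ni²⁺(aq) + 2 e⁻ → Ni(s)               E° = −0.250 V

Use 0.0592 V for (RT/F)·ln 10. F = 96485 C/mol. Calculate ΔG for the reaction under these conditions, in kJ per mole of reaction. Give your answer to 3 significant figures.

−192 kJ/mol

With Fe³⁺/Fe²⁺ reduced at the cathode, E°cell = +0.761 − (−0.250) = +1.011 V and n = 2.
The reaction quotient is ([Fe²⁺(aq)]^2·[Ni²⁺(aq)]) / [Fe³⁺(aq)]^2 = 3.48; by Nernst, E = +1.011 − (0.0592/2)(0.542) = +0.9950 V.
Then ΔG = −nFE = −2 × 96485 × +0.9950 J/mol = −192 kJ/mol.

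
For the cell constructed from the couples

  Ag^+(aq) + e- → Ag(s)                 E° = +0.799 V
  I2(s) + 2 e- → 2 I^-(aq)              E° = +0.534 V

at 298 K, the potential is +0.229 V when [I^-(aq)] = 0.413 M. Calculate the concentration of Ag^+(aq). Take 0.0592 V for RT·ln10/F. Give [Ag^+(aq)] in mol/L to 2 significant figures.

0.60 M

The Ag⁺/Ag couple has the larger reduction potential, so it is the cathode: E°cell = +0.799 − (+0.534) = +0.265 V and n = 2.
From the Nernst equation, log Q = n(E° − E)/0.0592 = 2·(+0.265 − (+0.229))/0.0592 = 1.216.
Balancing electrons gives 2 Ag^+(aq) + 2 I^-(aq) → 2 Ag(s) + I2(s); thus Q = 1 / ([Ag^+(aq)]^2·[I^-(aq)]^2).
Isolating [Ag^+(aq)] in Q = 10^{1.216} yields log [Ag^+(aq)] = −0.224, i.e. 0.60 M.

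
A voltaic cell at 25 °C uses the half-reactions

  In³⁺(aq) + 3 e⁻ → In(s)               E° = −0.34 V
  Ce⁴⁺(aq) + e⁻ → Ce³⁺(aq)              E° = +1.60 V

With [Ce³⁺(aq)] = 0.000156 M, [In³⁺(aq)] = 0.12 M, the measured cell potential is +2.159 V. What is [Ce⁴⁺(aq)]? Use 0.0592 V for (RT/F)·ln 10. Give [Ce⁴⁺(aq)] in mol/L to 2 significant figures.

Ce⁴⁺/Ce³⁺ is the cathode (higher E°); E°cell = +1.60 − (−0.34) = +1.94 V with n = 3.
Since E = E° − (0.0592/n)·log Q, log Q = n(E° − E)/0.0592 = −11.098.
For 3 Ce⁴⁺(aq) + In(s) → 3 Ce³⁺(aq) + In³⁺(aq), the reaction quotient is Q = ([Ce³⁺(aq)]^3·[In³⁺(aq)]) / [Ce⁴⁺(aq)]^3.
Substituting the known concentrations and solving, log [Ce⁴⁺(aq)] = −0.414 and [Ce⁴⁺(aq)] = 0.39 M.

0.39 M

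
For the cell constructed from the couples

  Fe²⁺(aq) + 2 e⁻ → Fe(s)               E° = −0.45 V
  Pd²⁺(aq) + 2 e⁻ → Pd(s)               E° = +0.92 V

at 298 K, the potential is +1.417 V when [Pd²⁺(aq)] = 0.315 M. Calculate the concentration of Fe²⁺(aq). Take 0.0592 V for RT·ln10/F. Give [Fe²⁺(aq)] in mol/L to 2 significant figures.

0.0081 M

Pd²⁺/Pd is the cathode (higher E°); E°cell = +0.92 − (−0.45) = +1.37 V with n = 2.
Since E = E° − (0.0592/n)·log Q, log Q = n(E° − E)/0.0592 = −1.588.
For Pd²⁺(aq) + Fe(s) → Pd(s) + Fe²⁺(aq), the reaction quotient is Q = [Fe²⁺(aq)] / [Pd²⁺(aq)].
Substituting the known concentrations and solving, log [Fe²⁺(aq)] = −2.090 and [Fe²⁺(aq)] = 0.0081 M.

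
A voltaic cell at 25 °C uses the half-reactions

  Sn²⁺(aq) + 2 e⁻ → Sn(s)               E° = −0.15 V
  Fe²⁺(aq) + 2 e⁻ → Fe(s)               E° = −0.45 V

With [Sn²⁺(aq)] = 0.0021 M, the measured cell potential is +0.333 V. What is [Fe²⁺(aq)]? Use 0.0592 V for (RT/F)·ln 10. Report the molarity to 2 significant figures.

With Sn²⁺/Sn at the cathode and Fe²⁺/Fe at the anode, E°cell = −0.15 − (−0.45) = +0.30 V (n = 2).
From the Nernst equation, log Q = n(E° − E)/0.0592 = 2·(+0.30 − (+0.333))/0.0592 = −1.115.
Balancing electrons gives Sn²⁺(aq) + Fe(s) → Sn(s) + Fe²⁺(aq); thus Q = [Fe²⁺(aq)] / [Sn²⁺(aq)].
Substituting the known concentrations and solving, log [Fe²⁺(aq)] = −3.793 and [Fe²⁺(aq)] = 0.00016 M.

0.00016 M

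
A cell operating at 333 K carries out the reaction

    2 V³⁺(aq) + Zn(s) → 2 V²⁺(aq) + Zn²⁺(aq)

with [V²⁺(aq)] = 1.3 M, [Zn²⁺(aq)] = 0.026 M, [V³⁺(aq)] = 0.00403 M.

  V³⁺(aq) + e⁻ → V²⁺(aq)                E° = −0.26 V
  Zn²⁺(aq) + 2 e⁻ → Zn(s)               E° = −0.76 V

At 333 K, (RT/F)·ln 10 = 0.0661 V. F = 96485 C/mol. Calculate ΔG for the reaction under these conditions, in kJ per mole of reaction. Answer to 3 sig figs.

The standard cell potential is −0.26 − (−0.76) = +0.50 V, with n = 2 electrons in the balanced equation.
The reaction quotient is ([V²⁺(aq)]^2·[Zn²⁺(aq)]) / [V³⁺(aq)]^2 = 2.71×10^3; by Nernst, E = +0.50 − (0.0661/2)(3.432) = +0.3866 V.
Finally ΔG = −nFE = −(2)(96485 C/mol)(+0.3866 V) = −74.6 kJ/mol.

−74.6 kJ/mol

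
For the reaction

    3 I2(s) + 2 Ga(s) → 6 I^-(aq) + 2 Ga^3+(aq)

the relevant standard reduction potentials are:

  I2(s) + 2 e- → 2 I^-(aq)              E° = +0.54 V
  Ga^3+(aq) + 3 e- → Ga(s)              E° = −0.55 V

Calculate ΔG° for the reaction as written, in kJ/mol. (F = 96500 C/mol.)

In the reaction as written I2(s) is reduced, so the I₂/I⁻ couple is the cathode and Ga³⁺/Ga is the anode.
E°cell = +0.54 − (−0.55) = +1.09 V; balancing electrons gives n = 6.
ΔG° = −nFE°cell = −(6)(96500)(+1.09) J/mol = −631 kJ/mol.

−631 kJ/mol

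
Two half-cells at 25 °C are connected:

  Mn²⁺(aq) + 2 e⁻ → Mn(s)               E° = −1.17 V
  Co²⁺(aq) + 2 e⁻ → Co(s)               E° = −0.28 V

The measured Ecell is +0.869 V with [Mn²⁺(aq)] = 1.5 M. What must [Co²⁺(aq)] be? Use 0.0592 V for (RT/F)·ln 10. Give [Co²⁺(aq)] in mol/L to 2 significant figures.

With Co²⁺/Co at the cathode and Mn²⁺/Mn at the anode, E°cell = −0.28 − (−1.17) = +0.89 V (n = 2).
Since E = E° − (0.0592/n)·log Q, log Q = n(E° − E)/0.0592 = 0.709.
For Co²⁺(aq) + Mn(s) → Co(s) + Mn²⁺(aq), the reaction quotient is Q = [Mn²⁺(aq)] / [Co²⁺(aq)].
Isolating [Co²⁺(aq)] in Q = 10^{0.709} yields log [Co²⁺(aq)] = −0.533, i.e. 0.29 M.

0.29 M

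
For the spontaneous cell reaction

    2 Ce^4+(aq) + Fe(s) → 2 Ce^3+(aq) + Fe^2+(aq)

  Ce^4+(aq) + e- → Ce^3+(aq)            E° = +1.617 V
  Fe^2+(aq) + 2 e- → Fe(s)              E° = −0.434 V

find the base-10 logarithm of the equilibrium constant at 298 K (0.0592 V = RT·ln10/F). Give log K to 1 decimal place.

log K = 69.3

The Ce⁴⁺/Ce³⁺ couple is reduced (cathode); E°cell = +1.617 − (−0.434) = +2.051 V with n = 2.
At equilibrium E = 0, so log K = nE°cell / 0.0592 = (2)(+2.051) / 0.0592 = 69.3.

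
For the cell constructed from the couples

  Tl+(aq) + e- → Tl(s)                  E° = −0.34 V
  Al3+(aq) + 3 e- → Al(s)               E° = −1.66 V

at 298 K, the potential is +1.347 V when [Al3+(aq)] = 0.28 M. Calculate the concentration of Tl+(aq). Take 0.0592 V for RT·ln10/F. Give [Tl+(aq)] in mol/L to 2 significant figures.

1.9 M

Tl⁺/Tl is the cathode (higher E°); E°cell = −0.34 − (−1.66) = +1.32 V with n = 3.
Since E = E° − (0.0592/n)·log Q, log Q = n(E° − E)/0.0592 = −1.368.
For 3 Tl+(aq) + Al(s) → 3 Tl(s) + Al3+(aq), the reaction quotient is Q = [Al3+(aq)] / [Tl+(aq)]^3.
Substituting the known concentrations and solving, log [Tl+(aq)] = 0.272 and [Tl+(aq)] = 1.9 M.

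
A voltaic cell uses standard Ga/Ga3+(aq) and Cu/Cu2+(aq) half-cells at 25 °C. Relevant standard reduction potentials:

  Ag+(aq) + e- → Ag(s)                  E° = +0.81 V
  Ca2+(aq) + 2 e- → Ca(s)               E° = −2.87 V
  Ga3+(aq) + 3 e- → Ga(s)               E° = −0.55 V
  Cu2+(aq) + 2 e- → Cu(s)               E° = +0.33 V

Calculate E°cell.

The Cu²⁺/Cu couple has the higher E°, so Cu ion is reduced (cathode) and Ga is oxidized (anode).
E°cell = E°(cathode) − E°(anode) = +0.33 − (−0.55) = +0.88 V.

+0.88 V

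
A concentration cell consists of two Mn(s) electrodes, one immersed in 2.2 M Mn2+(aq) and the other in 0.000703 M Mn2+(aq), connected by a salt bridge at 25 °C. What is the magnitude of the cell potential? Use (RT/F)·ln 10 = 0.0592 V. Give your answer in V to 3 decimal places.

For a concentration cell E°cell = 0, since both electrodes use the same couple.
The compartment with the higher Mn2+(aq) concentration (2.2 M) acts as the cathode; ions are reduced there and produced at the dilute (0.000703 M) anode.
With n = 2, Ecell = −(0.0592/2)·log([dilute]/[conc]) = −(0.0592/2)·log(0.000703/2.2) = +0.103 V.

0.103 V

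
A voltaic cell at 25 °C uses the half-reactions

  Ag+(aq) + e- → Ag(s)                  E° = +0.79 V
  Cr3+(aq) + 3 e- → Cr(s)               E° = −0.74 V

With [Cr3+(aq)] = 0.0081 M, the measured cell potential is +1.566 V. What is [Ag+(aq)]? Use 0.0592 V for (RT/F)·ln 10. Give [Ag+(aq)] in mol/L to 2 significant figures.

0.81 M

With Ag⁺/Ag at the cathode and Cr³⁺/Cr at the anode, E°cell = +0.79 − (−0.74) = +1.53 V (n = 3).
Rearranging E = E° − (0.0592/n)·log Q gives log Q = 3(+1.53 − (+1.566))/0.0592 = −1.824.
The balanced reaction is 3 Ag+(aq) + Cr(s) → 3 Ag(s) + Cr3+(aq), so Q = [Cr3+(aq)] / [Ag+(aq)]^3.
Solving for the unknown gives log [Ag+(aq)] = −0.089, so [Ag+(aq)] ≈ 0.81 M.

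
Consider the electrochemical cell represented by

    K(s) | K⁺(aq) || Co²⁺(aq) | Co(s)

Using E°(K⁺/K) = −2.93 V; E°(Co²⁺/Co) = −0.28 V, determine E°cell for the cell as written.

+2.65 V

By convention the left-hand electrode in cell notation is the anode (oxidation) and the right-hand electrode is the cathode (reduction).
E°cell = E°(right) − E°(left) = −0.28 − (−2.93) = +2.65 V.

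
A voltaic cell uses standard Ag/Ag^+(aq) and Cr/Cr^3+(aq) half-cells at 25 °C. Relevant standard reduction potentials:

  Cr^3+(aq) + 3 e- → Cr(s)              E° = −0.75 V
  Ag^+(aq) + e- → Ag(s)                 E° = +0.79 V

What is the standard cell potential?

+1.54 V

The Ag⁺/Ag couple has the higher E°, so Ag ion is reduced (cathode) and Cr is oxidized (anode).
E°cell = E°(cathode) − E°(anode) = +0.79 − (−0.75) = +1.54 V.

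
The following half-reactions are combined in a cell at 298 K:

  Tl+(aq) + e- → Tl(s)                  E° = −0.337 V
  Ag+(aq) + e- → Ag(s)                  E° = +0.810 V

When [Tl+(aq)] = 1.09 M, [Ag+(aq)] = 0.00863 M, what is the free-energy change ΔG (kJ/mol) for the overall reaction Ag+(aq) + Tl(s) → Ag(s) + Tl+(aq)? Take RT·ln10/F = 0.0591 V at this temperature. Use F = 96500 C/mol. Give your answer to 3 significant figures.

With Ag⁺/Ag reduced at the cathode, E°cell = +0.810 − (−0.337) = +1.147 V and n = 1.
Q = [Tl+(aq)] / [Ag+(aq)] = 126, so log Q = 2.101 and E = +1.147 − (0.0591/1)(2.101) = +1.0228 V.
Then ΔG = −nFE = −1 × 96500 × +1.0228 J/mol = −98.7 kJ/mol.

−98.7 kJ/mol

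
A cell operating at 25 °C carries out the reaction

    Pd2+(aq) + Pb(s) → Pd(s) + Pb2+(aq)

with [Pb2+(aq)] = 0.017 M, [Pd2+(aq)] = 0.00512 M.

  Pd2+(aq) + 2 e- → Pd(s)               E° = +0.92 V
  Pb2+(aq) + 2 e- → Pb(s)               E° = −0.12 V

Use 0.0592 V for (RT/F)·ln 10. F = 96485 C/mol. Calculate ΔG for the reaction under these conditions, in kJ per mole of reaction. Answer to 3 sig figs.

The standard cell potential is +0.92 − (−0.12) = +1.04 V, with n = 2 electrons in the balanced equation.
The reaction quotient is [Pb2+(aq)] / [Pd2+(aq)] = 3.32; by Nernst, E = +1.04 − (0.0592/2)(0.521) = +1.0246 V.
Finally ΔG = −nFE = −(2)(96485 C/mol)(+1.0246 V) = −198 kJ/mol.

−198 kJ/mol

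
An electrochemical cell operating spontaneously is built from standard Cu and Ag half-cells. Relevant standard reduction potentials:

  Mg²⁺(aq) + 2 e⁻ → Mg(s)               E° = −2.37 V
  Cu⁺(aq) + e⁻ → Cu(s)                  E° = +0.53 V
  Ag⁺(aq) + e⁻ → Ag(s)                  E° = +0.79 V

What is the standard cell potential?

+0.26 V

The Ag⁺/Ag couple has the higher E°, so Ag ion is reduced (cathode) and Cu is oxidized (anode).
E°cell = E°(cathode) − E°(anode) = +0.79 − (+0.53) = +0.26 V.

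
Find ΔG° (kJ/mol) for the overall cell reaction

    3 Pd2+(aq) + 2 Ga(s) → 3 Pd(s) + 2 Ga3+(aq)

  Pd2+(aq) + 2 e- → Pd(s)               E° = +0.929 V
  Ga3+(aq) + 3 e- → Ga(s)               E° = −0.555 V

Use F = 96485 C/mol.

In the reaction as written Pd2+(aq) is reduced, so the Pd²⁺/Pd couple is the cathode and Ga³⁺/Ga is the anode.
E°cell = +0.929 − (−0.555) = +1.484 V; balancing electrons gives n = 6.
ΔG° = −nFE°cell = −(6)(96485)(+1.484) J/mol = −859 kJ/mol.

−859 kJ/mol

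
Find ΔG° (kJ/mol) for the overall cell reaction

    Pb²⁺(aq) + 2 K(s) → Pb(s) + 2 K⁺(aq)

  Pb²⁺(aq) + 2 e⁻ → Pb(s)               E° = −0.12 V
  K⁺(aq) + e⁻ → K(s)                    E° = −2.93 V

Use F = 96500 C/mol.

−542 kJ/mol

In the reaction as written Pb²⁺(aq) is reduced, so the Pb²⁺/Pb couple is the cathode and K⁺/K is the anode.
E°cell = −0.12 − (−2.93) = +2.81 V; balancing electrons gives n = 2.
ΔG° = −nFE°cell = −(2)(96500)(+2.81) J/mol = −542 kJ/mol.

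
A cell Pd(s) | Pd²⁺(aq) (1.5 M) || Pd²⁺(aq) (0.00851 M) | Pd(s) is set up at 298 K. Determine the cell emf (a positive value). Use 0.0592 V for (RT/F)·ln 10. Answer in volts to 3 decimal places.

0.066 V

For a concentration cell E°cell = 0, since both electrodes use the same couple.
The compartment with the higher Pd²⁺(aq) concentration (1.5 M) acts as the cathode; ions are reduced there and produced at the dilute (0.00851 M) anode.
With n = 2, Ecell = −(0.0592/2)·log([dilute]/[conc]) = −(0.0592/2)·log(0.00851/1.5) = +0.066 V.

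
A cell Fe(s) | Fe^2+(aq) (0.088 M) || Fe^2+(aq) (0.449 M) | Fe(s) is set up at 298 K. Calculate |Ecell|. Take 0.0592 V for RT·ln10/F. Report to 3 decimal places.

0.021 V

For a concentration cell E°cell = 0, since both electrodes use the same couple.
The compartment with the higher Fe^2+(aq) concentration (0.449 M) acts as the cathode; ions are reduced there and produced at the dilute (0.088 M) anode.
With n = 2, Ecell = −(0.0592/2)·log([dilute]/[conc]) = −(0.0592/2)·log(0.088/0.449) = +0.021 V.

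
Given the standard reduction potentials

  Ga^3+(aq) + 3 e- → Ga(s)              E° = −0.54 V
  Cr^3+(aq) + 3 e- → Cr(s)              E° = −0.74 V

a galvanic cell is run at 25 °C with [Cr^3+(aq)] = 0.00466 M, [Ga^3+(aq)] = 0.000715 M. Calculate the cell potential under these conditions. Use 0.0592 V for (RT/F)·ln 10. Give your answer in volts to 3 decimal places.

Since E°(Ga³⁺/Ga) > E°(Cr³⁺/Cr), Ga³⁺/Ga serves as the cathode.
E°cell = E°cat − E°an = −0.54 − (−0.74) = +0.20 V; n = 3.
Balancing gives Ga^3+(aq) + Cr(s) → Ga(s) + Cr^3+(aq); hence Q = [Cr^3+(aq)] / [Ga^3+(aq)] = 6.52 (log Q = 0.814).
By the Nernst equation, E = +0.20 − (0.0592/3)·(0.814) = +0.184 V.

+0.184 V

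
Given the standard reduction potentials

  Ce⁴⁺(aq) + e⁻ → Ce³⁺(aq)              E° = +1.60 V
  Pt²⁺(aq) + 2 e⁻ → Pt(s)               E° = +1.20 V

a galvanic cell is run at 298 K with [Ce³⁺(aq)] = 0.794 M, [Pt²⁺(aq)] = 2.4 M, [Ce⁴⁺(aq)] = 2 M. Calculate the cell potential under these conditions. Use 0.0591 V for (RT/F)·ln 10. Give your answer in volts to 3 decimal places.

Since E°(Ce⁴⁺/Ce³⁺) > E°(Pt²⁺/Pt), Ce⁴⁺/Ce³⁺ serves as the cathode.
E°cell = E°cat − E°an = +1.60 − (+1.20) = +0.40 V; n = 2.
For the overall reaction 2 Ce⁴⁺(aq) + Pt(s) → 2 Ce³⁺(aq) + Pt²⁺(aq), Q = ([Ce³⁺(aq)]^2·[Pt²⁺(aq)]) / [Ce⁴⁺(aq)]^2 = 0.378, giving log Q = −0.422.
By the Nernst equation, E = +0.40 − (0.0591/2)·(−0.422) = +0.412 V.

+0.412 V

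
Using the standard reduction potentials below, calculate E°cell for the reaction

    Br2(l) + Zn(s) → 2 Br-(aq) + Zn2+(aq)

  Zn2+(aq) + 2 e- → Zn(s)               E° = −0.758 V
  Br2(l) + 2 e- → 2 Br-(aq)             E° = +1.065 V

+1.823 V

In the reaction as written, Br2(l) is reduced (cathode) and Zn2+(aq) is produced by oxidation at the anode.
E°cell = E°(cathode) − E°(anode) = +1.065 − (−0.758) = +1.823 V.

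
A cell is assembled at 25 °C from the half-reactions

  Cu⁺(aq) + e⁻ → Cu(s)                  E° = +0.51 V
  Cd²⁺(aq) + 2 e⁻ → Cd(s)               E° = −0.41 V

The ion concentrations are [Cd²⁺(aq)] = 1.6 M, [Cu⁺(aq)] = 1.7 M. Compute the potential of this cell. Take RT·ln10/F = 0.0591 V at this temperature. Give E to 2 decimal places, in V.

Since E°(Cu⁺/Cu) > E°(Cd²⁺/Cd), Cu⁺/Cu serves as the cathode.
E°cell = +0.51 − (−0.41) = +0.92 V, with n = 2 electrons transferred.
The balanced reaction is 2 Cu⁺(aq) + Cd(s) → 2 Cu(s) + Cd²⁺(aq), so Q = [Cd²⁺(aq)] / [Cu⁺(aq)]^2 = 0.554 and log Q = −0.257.
E = E° − (0.0591/n)·log Q = +0.92 − (0.0591/2)(−0.257) = +0.93 V.

+0.93 V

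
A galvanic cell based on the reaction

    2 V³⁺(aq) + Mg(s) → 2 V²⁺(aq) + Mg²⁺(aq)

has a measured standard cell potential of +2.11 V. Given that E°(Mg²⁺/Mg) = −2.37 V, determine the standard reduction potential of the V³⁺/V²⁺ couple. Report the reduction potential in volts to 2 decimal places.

In the reaction as written the V³⁺/V²⁺ couple is reduced (cathode) and Mg²⁺/Mg is oxidized (anode), so E°cell = E°(V³⁺/V²⁺) − E°(Mg²⁺/Mg).
E°(V³⁺/V²⁺) = E°cell + E°(anode) = +2.11 + (−2.37) = −0.26 V.

−0.26 V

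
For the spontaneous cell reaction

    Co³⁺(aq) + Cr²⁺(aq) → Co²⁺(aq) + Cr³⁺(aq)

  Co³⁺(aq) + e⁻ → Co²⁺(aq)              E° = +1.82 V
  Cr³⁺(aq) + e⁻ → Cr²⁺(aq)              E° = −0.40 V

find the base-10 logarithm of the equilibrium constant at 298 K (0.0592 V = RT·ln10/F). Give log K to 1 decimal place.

The Co³⁺/Co²⁺ couple is reduced (cathode); E°cell = +1.82 − (−0.40) = +2.22 V with n = 1.
At equilibrium E = 0, so log K = nE°cell / 0.0592 = (1)(+2.22) / 0.0592 = 37.5.

log K = 37.5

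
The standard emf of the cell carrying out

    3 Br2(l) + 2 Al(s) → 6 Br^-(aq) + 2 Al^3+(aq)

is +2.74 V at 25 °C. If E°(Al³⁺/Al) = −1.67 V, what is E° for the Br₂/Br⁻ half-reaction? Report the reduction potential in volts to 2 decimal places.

+1.07 V

In the reaction as written the Br₂/Br⁻ couple is reduced (cathode) and Al³⁺/Al is oxidized (anode), so E°cell = E°(Br₂/Br⁻) − E°(Al³⁺/Al).
E°(Br₂/Br⁻) = E°cell + E°(anode) = +2.74 + (−1.67) = +1.07 V.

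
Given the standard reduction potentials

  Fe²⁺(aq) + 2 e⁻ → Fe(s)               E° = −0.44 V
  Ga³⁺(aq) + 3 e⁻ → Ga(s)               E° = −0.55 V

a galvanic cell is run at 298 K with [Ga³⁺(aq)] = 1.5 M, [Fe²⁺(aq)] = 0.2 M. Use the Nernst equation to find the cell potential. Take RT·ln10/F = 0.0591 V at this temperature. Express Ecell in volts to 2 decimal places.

+0.09 V

Fe²⁺/Fe is reduced (cathode, E° = −0.44 V) and Ga³⁺/Ga is oxidized (anode).
E°cell = E°cat − E°an = −0.44 − (−0.55) = +0.11 V; n = 6.
The balanced reaction is 3 Fe²⁺(aq) + 2 Ga(s) → 3 Fe(s) + 2 Ga³⁺(aq), so Q = [Ga³⁺(aq)]^2 / [Fe²⁺(aq)]^3 = 281 and log Q = 2.449.
By the Nernst equation, E = +0.11 − (0.0591/6)·(2.449) = +0.09 V.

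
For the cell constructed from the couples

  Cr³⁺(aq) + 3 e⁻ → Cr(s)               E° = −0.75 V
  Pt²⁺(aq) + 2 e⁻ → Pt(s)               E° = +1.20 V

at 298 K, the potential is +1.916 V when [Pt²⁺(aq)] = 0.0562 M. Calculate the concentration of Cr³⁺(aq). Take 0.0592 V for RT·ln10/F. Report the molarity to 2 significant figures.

0.70 M

The Pt²⁺/Pt couple has the larger reduction potential, so it is the cathode: E°cell = +1.20 − (−0.75) = +1.95 V and n = 6.
Rearranging E = E° − (0.0592/n)·log Q gives log Q = 6(+1.95 − (+1.916))/0.0592 = 3.446.
The balanced reaction is 3 Pt²⁺(aq) + 2 Cr(s) → 3 Pt(s) + 2 Cr³⁺(aq), so Q = [Cr³⁺(aq)]^2 / [Pt²⁺(aq)]^3.
Solving for the unknown gives log [Cr³⁺(aq)] = −0.152, so [Cr³⁺(aq)] ≈ 0.70 M.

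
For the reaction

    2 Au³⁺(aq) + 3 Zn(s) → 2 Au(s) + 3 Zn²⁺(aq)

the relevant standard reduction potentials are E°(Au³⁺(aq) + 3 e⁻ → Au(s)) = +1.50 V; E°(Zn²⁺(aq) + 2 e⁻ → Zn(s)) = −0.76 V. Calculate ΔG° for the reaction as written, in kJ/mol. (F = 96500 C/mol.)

In the reaction as written Au³⁺(aq) is reduced, so the Au³⁺/Au couple is the cathode and Zn²⁺/Zn is the anode.
E°cell = +1.50 − (−0.76) = +2.26 V; balancing electrons gives n = 6.
ΔG° = −nFE°cell = −(6)(96500)(+2.26) J/mol = −1309 kJ/mol.

−1309 kJ/mol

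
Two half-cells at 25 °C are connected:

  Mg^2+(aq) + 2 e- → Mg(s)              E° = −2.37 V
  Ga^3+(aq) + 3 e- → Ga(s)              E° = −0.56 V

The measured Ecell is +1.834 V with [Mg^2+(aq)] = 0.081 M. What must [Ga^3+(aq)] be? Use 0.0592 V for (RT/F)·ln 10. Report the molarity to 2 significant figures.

0.38 M

With Ga³⁺/Ga at the cathode and Mg²⁺/Mg at the anode, E°cell = −0.56 − (−2.37) = +1.81 V (n = 6).
From the Nernst equation, log Q = n(E° − E)/0.0592 = 6·(+1.81 − (+1.834))/0.0592 = −2.432.
The balanced reaction is 2 Ga^3+(aq) + 3 Mg(s) → 2 Ga(s) + 3 Mg^2+(aq), so Q = [Mg^2+(aq)]^3 / [Ga^3+(aq)]^2.
Solving for the unknown gives log [Ga^3+(aq)] = −0.421, so [Ga^3+(aq)] ≈ 0.38 M.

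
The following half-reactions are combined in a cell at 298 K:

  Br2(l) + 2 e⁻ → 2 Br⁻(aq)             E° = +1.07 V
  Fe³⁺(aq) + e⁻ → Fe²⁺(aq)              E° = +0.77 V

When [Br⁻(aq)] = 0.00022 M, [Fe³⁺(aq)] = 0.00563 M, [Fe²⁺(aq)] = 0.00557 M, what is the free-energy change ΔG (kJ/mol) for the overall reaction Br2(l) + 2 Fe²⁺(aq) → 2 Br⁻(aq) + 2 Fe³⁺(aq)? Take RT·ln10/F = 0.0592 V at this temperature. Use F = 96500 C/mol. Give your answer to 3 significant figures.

−99.6 kJ/mol

The standard cell potential is +1.07 − (+0.77) = +0.30 V, with n = 2 electrons in the balanced equation.
Q = ([Br⁻(aq)]^2·[Fe³⁺(aq)]^2) / [Fe²⁺(aq)]^2 = 4.94×10^−8, so log Q = −7.306 and E = +0.30 − (0.0592/2)(−7.306) = +0.5163 V.
ΔG = −nFE = −(2)(96500)(+0.5163) J/mol = −99.6 kJ/mol.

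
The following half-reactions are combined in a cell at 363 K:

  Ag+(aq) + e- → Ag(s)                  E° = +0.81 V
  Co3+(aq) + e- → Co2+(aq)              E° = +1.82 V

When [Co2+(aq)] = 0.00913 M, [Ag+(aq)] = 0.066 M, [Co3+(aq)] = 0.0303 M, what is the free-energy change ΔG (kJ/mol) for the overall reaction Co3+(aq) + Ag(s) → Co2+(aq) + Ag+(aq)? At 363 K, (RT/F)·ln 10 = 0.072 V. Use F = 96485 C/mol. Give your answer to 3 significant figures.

−109 kJ/mol

With Co³⁺/Co²⁺ reduced at the cathode, E°cell = +1.82 − (+0.81) = +1.01 V and n = 1.
Q = ([Co2+(aq)]·[Ag+(aq)]) / [Co3+(aq)] = 0.0199, so log Q = −1.701 and E = +1.01 − (0.072/1)(−1.701) = +1.1325 V.
Then ΔG = −nFE = −1 × 96485 × +1.1325 J/mol = −109 kJ/mol.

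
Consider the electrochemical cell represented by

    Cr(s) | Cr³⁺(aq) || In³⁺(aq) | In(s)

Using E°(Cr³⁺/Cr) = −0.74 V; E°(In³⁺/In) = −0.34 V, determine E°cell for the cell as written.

+0.40 V

By convention the left-hand electrode in cell notation is the anode (oxidation) and the right-hand electrode is the cathode (reduction).
E°cell = E°(right) − E°(left) = −0.34 − (−0.74) = +0.40 V.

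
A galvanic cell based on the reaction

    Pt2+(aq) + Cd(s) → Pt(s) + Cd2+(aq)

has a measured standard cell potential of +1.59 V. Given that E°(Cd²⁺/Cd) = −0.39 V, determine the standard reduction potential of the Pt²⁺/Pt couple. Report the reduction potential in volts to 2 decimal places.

In the reaction as written the Pt²⁺/Pt couple is reduced (cathode) and Cd²⁺/Cd is oxidized (anode), so E°cell = E°(Pt²⁺/Pt) − E°(Cd²⁺/Cd).
E°(Pt²⁺/Pt) = E°cell + E°(anode) = +1.59 + (−0.39) = +1.20 V.

+1.20 V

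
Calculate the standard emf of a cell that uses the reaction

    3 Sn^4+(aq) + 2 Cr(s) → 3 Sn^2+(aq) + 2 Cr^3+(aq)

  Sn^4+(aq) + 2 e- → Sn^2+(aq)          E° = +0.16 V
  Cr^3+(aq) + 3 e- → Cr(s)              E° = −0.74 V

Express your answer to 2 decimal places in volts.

In the reaction as written, Sn^4+(aq) is reduced (cathode) and Cr^3+(aq) is produced by oxidation at the anode.
E°cell = E°(cathode) − E°(anode) = +0.16 − (−0.74) = +0.90 V.

+0.90 V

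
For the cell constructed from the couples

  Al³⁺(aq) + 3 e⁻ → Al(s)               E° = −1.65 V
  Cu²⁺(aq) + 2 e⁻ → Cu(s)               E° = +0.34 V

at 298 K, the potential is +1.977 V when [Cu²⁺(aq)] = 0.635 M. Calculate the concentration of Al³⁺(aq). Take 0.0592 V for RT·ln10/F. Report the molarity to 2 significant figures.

With Cu²⁺/Cu at the cathode and Al³⁺/Al at the anode, E°cell = +0.34 − (−1.65) = +1.99 V (n = 6).
Rearranging E = E° − (0.0592/n)·log Q gives log Q = 6(+1.99 − (+1.977))/0.0592 = 1.318.
For 3 Cu²⁺(aq) + 2 Al(s) → 3 Cu(s) + 2 Al³⁺(aq), the reaction quotient is Q = [Al³⁺(aq)]^2 / [Cu²⁺(aq)]^3.
Substituting the known concentrations and solving, log [Al³⁺(aq)] = 0.363 and [Al³⁺(aq)] = 2.3 M.

2.3 M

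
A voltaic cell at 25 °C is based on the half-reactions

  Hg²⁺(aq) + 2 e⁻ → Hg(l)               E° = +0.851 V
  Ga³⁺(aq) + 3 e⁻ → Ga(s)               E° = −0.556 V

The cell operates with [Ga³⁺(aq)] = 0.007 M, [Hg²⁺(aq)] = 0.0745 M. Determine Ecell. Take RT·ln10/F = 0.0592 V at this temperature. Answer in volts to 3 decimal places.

+1.416 V

Hg²⁺/Hg is reduced (cathode, E° = +0.851 V) and Ga³⁺/Ga is oxidized (anode).
The standard potential is +0.851 − (−0.556) = +1.407 V and the balanced reaction transfers n = 6 electrons.
For the overall reaction 3 Hg²⁺(aq) + 2 Ga(s) → 3 Hg(l) + 2 Ga³⁺(aq), Q = [Ga³⁺(aq)]^2 / [Hg²⁺(aq)]^3 = 0.119, giving log Q = −0.926.
By the Nernst equation, E = +1.407 − (0.0592/6)·(−0.926) = +1.416 V.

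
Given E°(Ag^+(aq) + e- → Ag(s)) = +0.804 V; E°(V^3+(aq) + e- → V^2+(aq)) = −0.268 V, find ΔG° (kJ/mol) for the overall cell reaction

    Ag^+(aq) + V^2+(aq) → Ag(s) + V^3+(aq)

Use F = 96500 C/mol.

−103 kJ/mol

In the reaction as written Ag^+(aq) is reduced, so the Ag⁺/Ag couple is the cathode and V³⁺/V²⁺ is the anode.
E°cell = +0.804 − (−0.268) = +1.072 V; balancing electrons gives n = 1.
ΔG° = −nFE°cell = −(1)(96500)(+1.072) J/mol = −103 kJ/mol.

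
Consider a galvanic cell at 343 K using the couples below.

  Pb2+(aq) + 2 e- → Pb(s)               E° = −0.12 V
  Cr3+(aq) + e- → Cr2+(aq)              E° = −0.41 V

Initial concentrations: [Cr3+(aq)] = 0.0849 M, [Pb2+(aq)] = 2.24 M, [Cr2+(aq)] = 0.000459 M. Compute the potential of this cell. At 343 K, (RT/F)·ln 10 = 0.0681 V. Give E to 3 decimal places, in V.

+0.148 V

Since E°(Pb²⁺/Pb) > E°(Cr³⁺/Cr²⁺), Pb²⁺/Pb serves as the cathode.
E°cell = E°cat − E°an = −0.12 − (−0.41) = +0.29 V; n = 2.
Balancing gives Pb2+(aq) + 2 Cr2+(aq) → Pb(s) + 2 Cr3+(aq); hence Q = [Cr3+(aq)]^2 / ([Pb2+(aq)]·[Cr2+(aq)]^2) = 1.53×10^4 (log Q = 4.184).
By the Nernst equation, E = +0.29 − (0.0681/2)·(4.184) = +0.148 V.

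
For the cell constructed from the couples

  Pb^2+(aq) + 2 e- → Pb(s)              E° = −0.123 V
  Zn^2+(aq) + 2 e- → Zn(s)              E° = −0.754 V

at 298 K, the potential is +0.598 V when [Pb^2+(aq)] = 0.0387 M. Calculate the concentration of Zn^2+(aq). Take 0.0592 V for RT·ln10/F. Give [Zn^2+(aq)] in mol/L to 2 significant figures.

0.50 M

The Pb²⁺/Pb couple has the larger reduction potential, so it is the cathode: E°cell = −0.123 − (−0.754) = +0.631 V and n = 2.
Rearranging E = E° − (0.0592/n)·log Q gives log Q = 2(+0.631 − (+0.598))/0.0592 = 1.115.
For Pb^2+(aq) + Zn(s) → Pb(s) + Zn^2+(aq), the reaction quotient is Q = [Zn^2+(aq)] / [Pb^2+(aq)].
Solving for the unknown gives log [Zn^2+(aq)] = −0.297, so [Zn^2+(aq)] ≈ 0.50 M.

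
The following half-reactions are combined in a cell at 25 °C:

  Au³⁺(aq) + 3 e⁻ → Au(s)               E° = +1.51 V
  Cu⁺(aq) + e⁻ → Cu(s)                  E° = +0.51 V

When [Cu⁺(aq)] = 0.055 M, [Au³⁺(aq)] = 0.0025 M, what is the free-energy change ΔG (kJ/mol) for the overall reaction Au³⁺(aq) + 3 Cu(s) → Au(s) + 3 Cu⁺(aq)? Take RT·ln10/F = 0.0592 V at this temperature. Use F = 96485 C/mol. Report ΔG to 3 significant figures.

The standard cell potential is +1.51 − (+0.51) = +1.00 V, with n = 3 electrons in the balanced equation.
The reaction quotient is [Cu⁺(aq)]^3 / [Au³⁺(aq)] = 0.0665; by Nernst, E = +1.00 − (0.0592/3)(−1.177) = +1.0232 V.
ΔG = −nFE = −(3)(96485)(+1.0232) J/mol = −296 kJ/mol.

−296 kJ/mol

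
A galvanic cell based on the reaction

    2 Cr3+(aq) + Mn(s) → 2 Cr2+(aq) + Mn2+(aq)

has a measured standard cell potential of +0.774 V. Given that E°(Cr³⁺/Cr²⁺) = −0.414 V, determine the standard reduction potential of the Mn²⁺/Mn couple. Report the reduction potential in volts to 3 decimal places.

−1.188 V

In the reaction as written the Cr³⁺/Cr²⁺ couple is reduced (cathode) and Mn²⁺/Mn is oxidized (anode), so E°cell = E°(Cr³⁺/Cr²⁺) − E°(Mn²⁺/Mn).
E°(Mn²⁺/Mn) = E°(cathode) − E°cell = −0.414 − (+0.774) = −1.188 V.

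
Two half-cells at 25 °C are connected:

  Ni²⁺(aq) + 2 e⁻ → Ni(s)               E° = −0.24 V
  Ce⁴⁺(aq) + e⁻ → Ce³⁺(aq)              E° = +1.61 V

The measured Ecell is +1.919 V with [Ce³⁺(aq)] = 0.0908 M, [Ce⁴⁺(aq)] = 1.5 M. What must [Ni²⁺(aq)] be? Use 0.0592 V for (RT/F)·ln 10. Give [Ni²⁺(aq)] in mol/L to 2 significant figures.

The Ce⁴⁺/Ce³⁺ couple has the larger reduction potential, so it is the cathode: E°cell = +1.61 − (−0.24) = +1.85 V and n = 2.
Rearranging E = E° − (0.0592/n)·log Q gives log Q = 2(+1.85 − (+1.919))/0.0592 = −2.331.
Balancing electrons gives 2 Ce⁴⁺(aq) + Ni(s) → 2 Ce³⁺(aq) + Ni²⁺(aq); thus Q = ([Ce³⁺(aq)]^2·[Ni²⁺(aq)]) / [Ce⁴⁺(aq)]^2.
Isolating [Ni²⁺(aq)] in Q = 10^{−2.331} yields log [Ni²⁺(aq)] = 0.105, i.e. 1.3 M.

1.3 M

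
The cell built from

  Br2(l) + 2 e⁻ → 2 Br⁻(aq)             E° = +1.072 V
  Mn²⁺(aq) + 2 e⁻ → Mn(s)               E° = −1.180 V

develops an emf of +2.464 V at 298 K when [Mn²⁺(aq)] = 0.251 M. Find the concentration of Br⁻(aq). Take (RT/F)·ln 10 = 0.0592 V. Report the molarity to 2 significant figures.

0.00052 M

Br₂/Br⁻ is the cathode (higher E°); E°cell = +1.072 − (−1.180) = +2.252 V with n = 2.
Rearranging E = E° − (0.0592/n)·log Q gives log Q = 2(+2.252 − (+2.464))/0.0592 = −7.162.
For Br2(l) + Mn(s) → 2 Br⁻(aq) + Mn²⁺(aq), the reaction quotient is Q = [Br⁻(aq)]^2·[Mn²⁺(aq)].
Substituting the known concentrations and solving, log [Br⁻(aq)] = −3.281 and [Br⁻(aq)] = 0.00052 M.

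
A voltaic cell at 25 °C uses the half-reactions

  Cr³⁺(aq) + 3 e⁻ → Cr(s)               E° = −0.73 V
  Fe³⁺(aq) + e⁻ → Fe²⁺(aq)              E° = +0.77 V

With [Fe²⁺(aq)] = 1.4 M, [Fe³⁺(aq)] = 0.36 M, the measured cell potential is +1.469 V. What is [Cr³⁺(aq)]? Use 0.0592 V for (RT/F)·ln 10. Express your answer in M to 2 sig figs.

The Fe³⁺/Fe²⁺ couple has the larger reduction potential, so it is the cathode: E°cell = +0.77 − (−0.73) = +1.50 V and n = 3.
From the Nernst equation, log Q = n(E° − E)/0.0592 = 3·(+1.50 − (+1.469))/0.0592 = 1.571.
Balancing electrons gives 3 Fe³⁺(aq) + Cr(s) → 3 Fe²⁺(aq) + Cr³⁺(aq); thus Q = ([Fe²⁺(aq)]^3·[Cr³⁺(aq)]) / [Fe³⁺(aq)]^3.
Solving for the unknown gives log [Cr³⁺(aq)] = −0.198, so [Cr³⁺(aq)] ≈ 0.63 M.

0.63 M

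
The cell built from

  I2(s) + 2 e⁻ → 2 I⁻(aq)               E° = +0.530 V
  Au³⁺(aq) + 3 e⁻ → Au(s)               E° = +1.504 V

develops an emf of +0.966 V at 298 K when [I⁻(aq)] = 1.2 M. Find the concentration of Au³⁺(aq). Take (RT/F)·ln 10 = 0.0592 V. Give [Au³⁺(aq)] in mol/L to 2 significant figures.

The Au³⁺/Au couple has the larger reduction potential, so it is the cathode: E°cell = +1.504 − (+0.530) = +0.974 V and n = 6.
From the Nernst equation, log Q = n(E° − E)/0.0592 = 6·(+0.974 − (+0.966))/0.0592 = 0.811.
The balanced reaction is 2 Au³⁺(aq) + 6 I⁻(aq) → 2 Au(s) + 3 I2(s), so Q = 1 / ([Au³⁺(aq)]^2·[I⁻(aq)]^6).
Solving for the unknown gives log [Au³⁺(aq)] = −0.643, so [Au³⁺(aq)] ≈ 0.23 M.

0.23 M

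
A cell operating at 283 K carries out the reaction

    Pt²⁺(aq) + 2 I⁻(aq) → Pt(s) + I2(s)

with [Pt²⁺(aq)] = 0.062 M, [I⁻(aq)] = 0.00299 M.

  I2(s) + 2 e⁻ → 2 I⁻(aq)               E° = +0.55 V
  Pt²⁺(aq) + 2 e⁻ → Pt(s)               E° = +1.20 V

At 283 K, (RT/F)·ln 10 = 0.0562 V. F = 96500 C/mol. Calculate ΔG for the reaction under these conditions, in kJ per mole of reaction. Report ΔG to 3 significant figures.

−91.5 kJ/mol

With Pt²⁺/Pt reduced at the cathode, E°cell = +1.20 − (+0.55) = +0.65 V and n = 2.
Here Q = 1 / ([Pt²⁺(aq)]·[I⁻(aq)]^2) = 1.8×10^6 (log Q = 6.256), giving E = +0.65 − (0.0562/2)·(6.256) = +0.4742 V.
Finally ΔG = −nFE = −(2)(96500 C/mol)(+0.4742 V) = −91.5 kJ/mol.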